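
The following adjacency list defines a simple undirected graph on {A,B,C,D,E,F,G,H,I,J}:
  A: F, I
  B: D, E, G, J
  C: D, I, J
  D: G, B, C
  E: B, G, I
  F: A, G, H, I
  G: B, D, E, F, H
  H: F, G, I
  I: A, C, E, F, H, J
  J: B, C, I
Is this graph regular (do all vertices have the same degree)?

Degrees: A:2, B:4, C:3, D:3, E:3, F:4, G:5, H:3, I:6, J:3
Vertex A has degree 2 while I has degree 6, so the graph is not regular.

No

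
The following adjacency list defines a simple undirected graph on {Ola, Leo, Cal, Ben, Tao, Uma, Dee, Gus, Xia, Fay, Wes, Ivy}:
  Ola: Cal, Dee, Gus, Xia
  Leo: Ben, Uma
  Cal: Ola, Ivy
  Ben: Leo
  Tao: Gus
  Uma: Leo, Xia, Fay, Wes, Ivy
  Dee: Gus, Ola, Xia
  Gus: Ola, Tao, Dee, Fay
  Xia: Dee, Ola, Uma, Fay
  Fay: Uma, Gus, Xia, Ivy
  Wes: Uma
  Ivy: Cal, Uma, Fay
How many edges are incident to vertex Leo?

Neighbors of Leo: Ben, Uma.

2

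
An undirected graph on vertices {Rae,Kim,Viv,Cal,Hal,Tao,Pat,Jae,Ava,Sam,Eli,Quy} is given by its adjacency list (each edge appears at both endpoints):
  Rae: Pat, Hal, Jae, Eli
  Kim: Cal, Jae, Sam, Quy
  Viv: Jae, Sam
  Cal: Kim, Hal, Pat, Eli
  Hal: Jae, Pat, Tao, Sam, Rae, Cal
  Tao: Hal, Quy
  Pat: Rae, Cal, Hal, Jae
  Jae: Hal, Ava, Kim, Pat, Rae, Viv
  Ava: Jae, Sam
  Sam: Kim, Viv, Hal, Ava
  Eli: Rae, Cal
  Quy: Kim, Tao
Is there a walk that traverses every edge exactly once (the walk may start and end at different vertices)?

Degrees: Rae:4, Kim:4, Viv:2, Cal:4, Hal:6, Tao:2, Pat:4, Jae:6, Ava:2, Sam:4, Eli:2, Quy:2
Odd-degree vertices: none (0 total).
The non-isolated vertices are connected and exactly 0 have odd degree, so an Eulerian trail exists.

Yes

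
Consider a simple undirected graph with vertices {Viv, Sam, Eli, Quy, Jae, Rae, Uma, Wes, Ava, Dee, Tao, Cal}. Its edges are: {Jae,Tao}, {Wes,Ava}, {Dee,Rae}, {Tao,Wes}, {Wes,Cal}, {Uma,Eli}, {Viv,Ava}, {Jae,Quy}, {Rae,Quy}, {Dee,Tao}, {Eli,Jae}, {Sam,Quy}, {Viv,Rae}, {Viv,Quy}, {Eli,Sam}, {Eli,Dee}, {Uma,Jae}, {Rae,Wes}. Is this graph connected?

A breadth-first search from Viv visits Viv, Rae, Quy, Ava, Dee, Wes, Sam, Jae, Eli, Tao, Cal, Uma — all 12 vertices — so the graph is connected.

Yes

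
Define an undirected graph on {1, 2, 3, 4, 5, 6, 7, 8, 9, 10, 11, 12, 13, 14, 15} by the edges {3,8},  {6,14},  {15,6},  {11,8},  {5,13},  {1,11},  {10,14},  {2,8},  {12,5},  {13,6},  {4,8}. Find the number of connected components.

4

Component: {7}
Component: {9}
Component: {1, 2, 3, 4, 8, 11}
Component: {5, 6, 10, 12, 13, 14, 15}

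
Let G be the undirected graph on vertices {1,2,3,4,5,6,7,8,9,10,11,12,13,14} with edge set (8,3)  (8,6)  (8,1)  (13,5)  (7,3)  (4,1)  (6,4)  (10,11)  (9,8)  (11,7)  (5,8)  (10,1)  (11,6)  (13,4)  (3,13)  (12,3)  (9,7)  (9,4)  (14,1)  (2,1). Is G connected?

Yes

A breadth-first search from 1 visits 1, 8, 14, 2, 4, 10, 9, 5, 3, 6, 13, 11, 7, 12 — all 14 vertices — so the graph is connected.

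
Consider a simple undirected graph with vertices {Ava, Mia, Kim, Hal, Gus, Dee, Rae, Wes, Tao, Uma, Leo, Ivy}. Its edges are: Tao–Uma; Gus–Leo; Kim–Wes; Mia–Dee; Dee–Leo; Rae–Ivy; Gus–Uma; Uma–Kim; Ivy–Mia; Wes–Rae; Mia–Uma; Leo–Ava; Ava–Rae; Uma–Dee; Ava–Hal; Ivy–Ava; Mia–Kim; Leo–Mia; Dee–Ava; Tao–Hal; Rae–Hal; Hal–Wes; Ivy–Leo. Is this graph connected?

Yes

A breadth-first search from Ava visits Ava, Leo, Dee, Rae, Ivy, Hal, Gus, Mia, Uma, Wes, Tao, Kim — all 12 vertices — so the graph is connected.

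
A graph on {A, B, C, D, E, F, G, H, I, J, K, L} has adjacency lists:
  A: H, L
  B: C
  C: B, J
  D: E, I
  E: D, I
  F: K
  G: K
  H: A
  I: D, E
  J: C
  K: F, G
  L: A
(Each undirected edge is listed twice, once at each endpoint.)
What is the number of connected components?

4

Component: {A, H, L}
Component: {B, C, J}
Component: {D, E, I}
Component: {F, G, K}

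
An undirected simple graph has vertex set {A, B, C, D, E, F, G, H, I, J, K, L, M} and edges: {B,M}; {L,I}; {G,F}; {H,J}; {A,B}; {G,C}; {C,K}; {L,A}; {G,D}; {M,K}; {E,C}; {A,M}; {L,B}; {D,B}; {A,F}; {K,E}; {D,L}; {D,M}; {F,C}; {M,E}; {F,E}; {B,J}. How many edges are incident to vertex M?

5

Neighbors of M: A, B, D, E, K.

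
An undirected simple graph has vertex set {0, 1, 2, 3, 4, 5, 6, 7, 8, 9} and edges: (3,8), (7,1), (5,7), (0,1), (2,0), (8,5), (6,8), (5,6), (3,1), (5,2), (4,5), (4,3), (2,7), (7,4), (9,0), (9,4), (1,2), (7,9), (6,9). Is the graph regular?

Degrees: 0:3, 1:4, 2:4, 3:3, 4:4, 5:5, 6:3, 7:5, 8:3, 9:4
Vertex 0 has degree 3 while 5 has degree 5, so the graph is not regular.

No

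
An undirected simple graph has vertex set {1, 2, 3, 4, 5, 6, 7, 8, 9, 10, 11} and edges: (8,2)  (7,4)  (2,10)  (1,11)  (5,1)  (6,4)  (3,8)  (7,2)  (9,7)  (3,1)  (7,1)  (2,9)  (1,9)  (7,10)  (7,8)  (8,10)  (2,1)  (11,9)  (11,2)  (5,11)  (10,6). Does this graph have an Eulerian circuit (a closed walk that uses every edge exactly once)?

Degrees: 1:6, 2:6, 3:2, 4:2, 5:2, 6:2, 7:6, 8:4, 9:4, 10:4, 11:4
All degrees are even and the non-isolated vertices are connected — an Eulerian circuit exists.

Yes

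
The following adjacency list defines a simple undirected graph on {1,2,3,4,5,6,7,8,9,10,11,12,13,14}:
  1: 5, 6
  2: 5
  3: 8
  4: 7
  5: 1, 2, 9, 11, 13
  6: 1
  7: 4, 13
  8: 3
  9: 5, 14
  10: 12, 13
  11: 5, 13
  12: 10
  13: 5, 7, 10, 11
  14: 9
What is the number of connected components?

Component: {3, 8}
Component: {1, 2, 4, 5, 6, 7, 9, 10, 11, 12, 13, 14}

2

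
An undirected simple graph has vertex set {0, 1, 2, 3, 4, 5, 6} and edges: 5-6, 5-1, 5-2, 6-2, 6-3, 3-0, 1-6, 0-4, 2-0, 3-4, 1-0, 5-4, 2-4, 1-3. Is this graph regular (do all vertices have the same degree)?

Degrees: 0:4, 1:4, 2:4, 3:4, 4:4, 5:4, 6:4
Every vertex has degree 4, so the graph is 4-regular.

Yes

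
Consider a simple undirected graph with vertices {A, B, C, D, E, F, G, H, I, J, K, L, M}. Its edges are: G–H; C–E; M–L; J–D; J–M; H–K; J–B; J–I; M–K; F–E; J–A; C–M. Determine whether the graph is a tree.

|V| = 13, |E| = 12.
It is connected with exactly 12 edges, hence acyclic — it is a tree.

Yes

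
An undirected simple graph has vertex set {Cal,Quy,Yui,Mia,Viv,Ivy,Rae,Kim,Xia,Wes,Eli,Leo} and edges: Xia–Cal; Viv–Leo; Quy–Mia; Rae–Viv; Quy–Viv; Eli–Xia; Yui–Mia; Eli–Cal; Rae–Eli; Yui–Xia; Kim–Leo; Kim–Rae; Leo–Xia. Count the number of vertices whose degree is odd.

Degrees: Cal:2, Quy:2, Yui:2, Mia:2, Viv:3, Ivy:0, Rae:3, Kim:2, Xia:4, Wes:0, Eli:3, Leo:3
Odd-degree vertices: Viv, Rae, Eli, Leo.

4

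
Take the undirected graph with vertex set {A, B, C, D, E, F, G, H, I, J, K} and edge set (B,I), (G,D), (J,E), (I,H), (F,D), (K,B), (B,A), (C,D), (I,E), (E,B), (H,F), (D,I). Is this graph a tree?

No

|V| = 11, |E| = 12.
A tree on 11 vertices has exactly 10 edges; this graph has 12, so it contains a cycle and is not a tree.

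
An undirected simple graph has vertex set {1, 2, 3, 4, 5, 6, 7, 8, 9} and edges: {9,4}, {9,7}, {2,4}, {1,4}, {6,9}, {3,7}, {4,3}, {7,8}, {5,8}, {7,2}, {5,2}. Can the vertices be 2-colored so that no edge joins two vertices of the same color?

Yes

Color {4, 5, 6, 7} black and {1, 2, 3, 8, 9} white. No edge joins two same-colored vertices, so the graph is bipartite.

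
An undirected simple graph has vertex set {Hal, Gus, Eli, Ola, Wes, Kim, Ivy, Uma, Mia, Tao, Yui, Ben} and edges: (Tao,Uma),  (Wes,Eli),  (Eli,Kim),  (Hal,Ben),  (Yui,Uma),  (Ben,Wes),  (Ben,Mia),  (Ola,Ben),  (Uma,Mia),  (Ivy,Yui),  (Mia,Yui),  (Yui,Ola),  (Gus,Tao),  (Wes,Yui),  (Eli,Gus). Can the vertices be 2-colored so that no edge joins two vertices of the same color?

The cycle Mia-Uma-Yui-Mia has length 3, which is odd, so the graph is not bipartite.

No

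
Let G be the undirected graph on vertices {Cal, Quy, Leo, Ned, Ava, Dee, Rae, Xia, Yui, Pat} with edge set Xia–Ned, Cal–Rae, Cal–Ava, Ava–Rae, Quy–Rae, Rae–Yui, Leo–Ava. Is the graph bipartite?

Cal-Ava-Rae-Cal is an odd cycle (length 3), and a bipartite graph can contain only even cycles.

No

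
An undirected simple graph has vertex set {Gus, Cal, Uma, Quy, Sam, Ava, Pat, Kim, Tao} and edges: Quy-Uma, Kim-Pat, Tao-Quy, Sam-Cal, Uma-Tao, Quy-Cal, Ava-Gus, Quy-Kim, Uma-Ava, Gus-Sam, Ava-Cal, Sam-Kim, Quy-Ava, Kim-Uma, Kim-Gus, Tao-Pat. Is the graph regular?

Degrees: Gus:3, Cal:3, Uma:4, Quy:5, Sam:3, Ava:4, Pat:2, Kim:5, Tao:3
Degrees are not all equal (e.g. deg(Pat)=2 but deg(Quy)=5); not regular.

No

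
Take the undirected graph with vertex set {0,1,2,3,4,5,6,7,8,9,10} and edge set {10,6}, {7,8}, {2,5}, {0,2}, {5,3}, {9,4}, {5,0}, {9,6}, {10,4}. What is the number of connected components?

Component: {1}
Component: {7, 8}
Component: {0, 2, 3, 5}
Component: {4, 6, 9, 10}

4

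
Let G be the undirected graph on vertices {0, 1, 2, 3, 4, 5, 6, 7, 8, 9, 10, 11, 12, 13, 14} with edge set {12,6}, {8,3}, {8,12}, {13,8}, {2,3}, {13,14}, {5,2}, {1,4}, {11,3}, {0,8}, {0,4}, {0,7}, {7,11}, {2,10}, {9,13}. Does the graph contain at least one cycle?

The graph has 15 vertices, 15 edges, and 1 connected component.
One cycle is 0-8-3-11-7-0.

Yes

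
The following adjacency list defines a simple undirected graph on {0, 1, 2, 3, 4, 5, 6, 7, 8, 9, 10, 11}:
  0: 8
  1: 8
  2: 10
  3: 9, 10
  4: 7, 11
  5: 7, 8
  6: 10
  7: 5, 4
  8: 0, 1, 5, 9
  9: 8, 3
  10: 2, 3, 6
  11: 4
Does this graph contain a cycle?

|V| = 12, |E| = 11, number of components = 1.
A forest on 12 vertices with 1 component has exactly 11 edges, which matches — so no cycle.

No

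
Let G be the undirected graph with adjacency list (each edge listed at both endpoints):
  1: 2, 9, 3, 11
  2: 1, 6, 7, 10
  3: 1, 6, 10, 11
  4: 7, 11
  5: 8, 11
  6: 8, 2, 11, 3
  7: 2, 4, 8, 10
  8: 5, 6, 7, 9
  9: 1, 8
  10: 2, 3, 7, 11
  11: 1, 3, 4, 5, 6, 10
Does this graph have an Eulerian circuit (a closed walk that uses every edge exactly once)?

Yes

Degrees: 1:4, 2:4, 3:4, 4:2, 5:2, 6:4, 7:4, 8:4, 9:2, 10:4, 11:6
Every vertex has even degree and the edges form a single connected piece, so an Eulerian circuit exists.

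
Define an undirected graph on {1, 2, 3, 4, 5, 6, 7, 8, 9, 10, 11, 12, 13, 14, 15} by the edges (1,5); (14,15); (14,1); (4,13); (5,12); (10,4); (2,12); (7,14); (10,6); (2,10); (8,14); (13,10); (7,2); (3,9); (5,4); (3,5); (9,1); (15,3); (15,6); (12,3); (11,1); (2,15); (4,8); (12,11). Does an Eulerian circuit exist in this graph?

Degrees: 1:4, 2:4, 3:4, 4:4, 5:4, 6:2, 7:2, 8:2, 9:2, 10:4, 11:2, 12:4, 13:2, 14:4, 15:4
Every vertex has even degree and the edges form a single connected piece, so an Eulerian circuit exists.

Yes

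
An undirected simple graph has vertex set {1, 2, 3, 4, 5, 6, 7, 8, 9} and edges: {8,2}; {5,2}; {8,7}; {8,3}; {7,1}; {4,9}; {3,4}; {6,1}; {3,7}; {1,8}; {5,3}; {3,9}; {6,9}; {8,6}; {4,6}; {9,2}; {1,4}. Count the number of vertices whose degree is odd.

4

Degrees: 1:4, 2:3, 3:5, 4:4, 5:2, 6:4, 7:3, 8:5, 9:4
Odd-degree vertices: 2, 3, 7, 8.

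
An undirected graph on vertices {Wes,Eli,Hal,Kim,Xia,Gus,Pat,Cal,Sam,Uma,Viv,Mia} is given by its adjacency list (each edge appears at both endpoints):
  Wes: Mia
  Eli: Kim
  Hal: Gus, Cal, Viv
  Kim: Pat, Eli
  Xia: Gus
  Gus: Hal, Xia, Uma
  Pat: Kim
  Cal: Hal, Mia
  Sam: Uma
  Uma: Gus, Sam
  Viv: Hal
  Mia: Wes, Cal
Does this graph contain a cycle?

The graph has 12 vertices, 10 edges, and 2 connected components.
Since 10 = 12 - 2, the graph is a forest and contains no cycle.

No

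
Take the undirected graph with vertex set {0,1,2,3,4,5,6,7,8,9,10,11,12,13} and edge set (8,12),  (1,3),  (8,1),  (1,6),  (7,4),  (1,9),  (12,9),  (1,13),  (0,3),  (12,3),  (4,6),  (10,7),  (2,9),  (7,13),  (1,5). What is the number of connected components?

2

Component: {11}
Component: {0, 1, 2, 3, 4, 5, 6, 7, 8, 9, 10, 12, 13}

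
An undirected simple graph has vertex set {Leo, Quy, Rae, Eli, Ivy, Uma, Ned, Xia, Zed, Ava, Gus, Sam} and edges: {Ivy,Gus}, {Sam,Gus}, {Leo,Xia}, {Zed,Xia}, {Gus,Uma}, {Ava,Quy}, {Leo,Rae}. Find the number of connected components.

5

Component: {Eli}
Component: {Ned}
Component: {Quy, Ava}
Component: {Leo, Rae, Xia, Zed}
Component: {Ivy, Uma, Gus, Sam}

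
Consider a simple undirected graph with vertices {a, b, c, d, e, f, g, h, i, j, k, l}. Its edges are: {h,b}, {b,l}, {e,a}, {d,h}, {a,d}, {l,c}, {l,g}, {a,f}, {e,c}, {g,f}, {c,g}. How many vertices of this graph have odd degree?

Degrees: a:3, b:2, c:3, d:2, e:2, f:2, g:3, h:2, i:0, j:0, k:0, l:3
Odd-degree vertices: a, c, g, l.

4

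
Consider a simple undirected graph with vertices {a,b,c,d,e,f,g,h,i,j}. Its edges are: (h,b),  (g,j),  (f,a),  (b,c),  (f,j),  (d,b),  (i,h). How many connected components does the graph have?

Component: {e}
Component: {a, f, g, j}
Component: {b, c, d, h, i}

3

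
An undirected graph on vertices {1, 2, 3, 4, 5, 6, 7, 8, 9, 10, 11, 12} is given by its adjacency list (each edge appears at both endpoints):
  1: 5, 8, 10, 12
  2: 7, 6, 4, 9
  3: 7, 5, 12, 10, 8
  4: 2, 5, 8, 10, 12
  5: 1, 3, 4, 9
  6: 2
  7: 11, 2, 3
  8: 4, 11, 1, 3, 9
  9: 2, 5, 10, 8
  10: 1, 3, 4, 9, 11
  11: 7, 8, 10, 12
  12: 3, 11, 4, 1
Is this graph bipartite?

The cycle 7-2-9-10-3-7 has length 5, which is odd, so the graph is not bipartite.

No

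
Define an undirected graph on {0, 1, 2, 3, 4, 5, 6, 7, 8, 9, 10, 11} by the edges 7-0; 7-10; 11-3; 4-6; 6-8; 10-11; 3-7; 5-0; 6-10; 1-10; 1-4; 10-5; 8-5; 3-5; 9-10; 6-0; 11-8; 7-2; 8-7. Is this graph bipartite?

Yes

Partition the vertices as {1, 5, 6, 7, 9, 11} vs {0, 2, 3, 4, 8, 10}. Each listed edge has one endpoint in each part, so the graph is bipartite.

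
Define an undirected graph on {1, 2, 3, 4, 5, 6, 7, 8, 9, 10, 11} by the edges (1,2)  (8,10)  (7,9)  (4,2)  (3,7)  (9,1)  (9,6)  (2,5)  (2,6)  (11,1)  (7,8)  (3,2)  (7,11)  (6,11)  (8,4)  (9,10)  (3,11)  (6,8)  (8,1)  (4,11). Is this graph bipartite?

No

7-3-11-7 is an odd cycle (length 3), and a bipartite graph can contain only even cycles.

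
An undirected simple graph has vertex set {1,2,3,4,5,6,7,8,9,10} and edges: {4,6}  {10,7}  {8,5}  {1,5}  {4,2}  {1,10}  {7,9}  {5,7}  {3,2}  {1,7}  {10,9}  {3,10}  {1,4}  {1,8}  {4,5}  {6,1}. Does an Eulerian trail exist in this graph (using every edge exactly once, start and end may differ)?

Degrees: 1:6, 2:2, 3:2, 4:4, 5:4, 6:2, 7:4, 8:2, 9:2, 10:4
Odd-degree vertices: none (0 total).
With 0 odd-degree vertices and all edges in one connected piece, an Eulerian trail exists.

Yes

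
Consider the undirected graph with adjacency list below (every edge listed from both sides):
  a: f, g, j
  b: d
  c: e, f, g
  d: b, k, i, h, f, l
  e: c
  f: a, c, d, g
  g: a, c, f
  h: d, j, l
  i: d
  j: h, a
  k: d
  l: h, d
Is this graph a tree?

No

|V| = 12, |E| = 15.
Connected but with 15 > 11 edges, so it has a cycle and is not a tree.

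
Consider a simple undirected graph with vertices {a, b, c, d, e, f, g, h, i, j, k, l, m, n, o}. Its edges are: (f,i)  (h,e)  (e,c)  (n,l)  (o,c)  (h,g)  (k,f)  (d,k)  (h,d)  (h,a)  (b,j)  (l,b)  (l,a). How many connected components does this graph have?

2

Component: {m}
Component: {a, b, c, d, e, f, g, h, i, j, k, l, n, o}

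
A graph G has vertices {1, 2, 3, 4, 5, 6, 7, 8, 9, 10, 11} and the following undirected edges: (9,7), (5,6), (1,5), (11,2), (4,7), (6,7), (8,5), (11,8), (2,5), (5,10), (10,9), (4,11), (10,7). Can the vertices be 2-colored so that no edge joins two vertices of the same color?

No

10-9-7-10 is an odd cycle (length 3), and a bipartite graph can contain only even cycles.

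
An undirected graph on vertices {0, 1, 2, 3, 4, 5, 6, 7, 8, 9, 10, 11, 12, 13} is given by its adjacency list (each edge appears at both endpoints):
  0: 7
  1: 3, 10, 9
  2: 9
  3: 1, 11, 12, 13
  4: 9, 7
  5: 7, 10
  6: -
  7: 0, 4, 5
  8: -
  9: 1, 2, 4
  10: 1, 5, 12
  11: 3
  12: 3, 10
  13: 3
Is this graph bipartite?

Yes

Partition the vertices as {3, 6, 7, 8, 9, 10} vs {0, 1, 2, 4, 5, 11, 12, 13}. Each listed edge has one endpoint in each part, so the graph is bipartite.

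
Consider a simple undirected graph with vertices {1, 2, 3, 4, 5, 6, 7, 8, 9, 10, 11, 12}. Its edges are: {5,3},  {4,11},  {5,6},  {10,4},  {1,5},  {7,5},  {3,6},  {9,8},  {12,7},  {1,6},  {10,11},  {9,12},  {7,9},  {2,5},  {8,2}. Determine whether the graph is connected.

No

Component: {4, 10, 11}
Component: {1, 2, 3, 5, 6, 7, 8, 9, 12}
There are 2 separate components, so the graph is not connected.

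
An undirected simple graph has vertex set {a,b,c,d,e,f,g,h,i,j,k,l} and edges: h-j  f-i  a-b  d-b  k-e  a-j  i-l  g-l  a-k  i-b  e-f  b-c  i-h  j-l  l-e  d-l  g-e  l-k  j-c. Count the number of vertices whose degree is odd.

2

Degrees: a:3, b:4, c:2, d:2, e:4, f:2, g:2, h:2, i:4, j:4, k:3, l:6
Odd-degree vertices: a, k.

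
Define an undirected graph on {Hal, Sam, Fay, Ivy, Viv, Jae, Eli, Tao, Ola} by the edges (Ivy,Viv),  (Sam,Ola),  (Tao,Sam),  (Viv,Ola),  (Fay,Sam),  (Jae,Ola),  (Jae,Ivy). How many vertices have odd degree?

4

Degrees: Hal:0, Sam:3, Fay:1, Ivy:2, Viv:2, Jae:2, Eli:0, Tao:1, Ola:3
Odd-degree vertices: Sam, Fay, Tao, Ola.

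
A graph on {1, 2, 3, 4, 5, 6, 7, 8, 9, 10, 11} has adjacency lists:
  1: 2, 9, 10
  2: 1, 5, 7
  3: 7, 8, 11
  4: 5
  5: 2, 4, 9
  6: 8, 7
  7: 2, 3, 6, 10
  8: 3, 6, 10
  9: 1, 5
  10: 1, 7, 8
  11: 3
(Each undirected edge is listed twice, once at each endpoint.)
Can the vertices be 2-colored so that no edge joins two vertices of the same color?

A valid 2-coloring puts {2, 3, 4, 6, 9, 10} on one side and {1, 5, 7, 8, 11} on the other; every edge crosses between the two sides.

Yes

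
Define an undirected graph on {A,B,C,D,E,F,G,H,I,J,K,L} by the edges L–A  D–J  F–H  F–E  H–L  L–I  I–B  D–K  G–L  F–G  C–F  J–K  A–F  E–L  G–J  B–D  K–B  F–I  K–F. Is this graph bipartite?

No

The cycle B-D-K-B has length 3, which is odd, so the graph is not bipartite.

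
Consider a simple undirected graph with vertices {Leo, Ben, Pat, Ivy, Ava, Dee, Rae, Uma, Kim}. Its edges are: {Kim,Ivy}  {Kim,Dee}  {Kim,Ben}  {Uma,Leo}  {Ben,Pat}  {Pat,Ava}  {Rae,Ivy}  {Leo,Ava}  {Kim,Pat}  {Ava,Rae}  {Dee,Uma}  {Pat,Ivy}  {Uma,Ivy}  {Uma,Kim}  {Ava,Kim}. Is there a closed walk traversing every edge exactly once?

Yes

Degrees: Leo:2, Ben:2, Pat:4, Ivy:4, Ava:4, Dee:2, Rae:2, Uma:4, Kim:6
All degrees are even and the non-isolated vertices are connected — an Eulerian circuit exists.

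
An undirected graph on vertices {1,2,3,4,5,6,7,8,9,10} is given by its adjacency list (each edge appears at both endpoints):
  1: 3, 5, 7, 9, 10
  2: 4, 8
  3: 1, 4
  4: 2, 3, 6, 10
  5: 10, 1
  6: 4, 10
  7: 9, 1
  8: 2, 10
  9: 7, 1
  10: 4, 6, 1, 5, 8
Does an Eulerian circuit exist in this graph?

Degrees: 1:5, 2:2, 3:2, 4:4, 5:2, 6:2, 7:2, 8:2, 9:2, 10:5
Vertices with odd degree: 1, 10. An Eulerian circuit requires all degrees even.

No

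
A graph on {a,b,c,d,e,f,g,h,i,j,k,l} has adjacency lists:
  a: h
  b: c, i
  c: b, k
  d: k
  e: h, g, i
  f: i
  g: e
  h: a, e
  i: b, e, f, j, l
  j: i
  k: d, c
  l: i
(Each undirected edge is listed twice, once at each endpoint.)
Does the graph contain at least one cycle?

|V| = 12, |E| = 11, number of components = 1.
A forest on 12 vertices with 1 component has exactly 11 edges, which matches — so no cycle.

No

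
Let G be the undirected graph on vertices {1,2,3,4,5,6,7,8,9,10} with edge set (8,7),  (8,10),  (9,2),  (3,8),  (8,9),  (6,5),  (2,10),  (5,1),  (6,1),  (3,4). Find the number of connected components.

2

Component: {1, 5, 6}
Component: {2, 3, 4, 7, 8, 9, 10}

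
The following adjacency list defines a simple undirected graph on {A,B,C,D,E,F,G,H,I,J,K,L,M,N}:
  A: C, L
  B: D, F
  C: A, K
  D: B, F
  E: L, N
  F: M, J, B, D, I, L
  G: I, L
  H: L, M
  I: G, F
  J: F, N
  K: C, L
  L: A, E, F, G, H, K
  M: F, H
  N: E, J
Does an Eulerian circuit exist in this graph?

Degrees: A:2, B:2, C:2, D:2, E:2, F:6, G:2, H:2, I:2, J:2, K:2, L:6, M:2, N:2
Every vertex has even degree and the edges form a single connected piece, so an Eulerian circuit exists.

Yes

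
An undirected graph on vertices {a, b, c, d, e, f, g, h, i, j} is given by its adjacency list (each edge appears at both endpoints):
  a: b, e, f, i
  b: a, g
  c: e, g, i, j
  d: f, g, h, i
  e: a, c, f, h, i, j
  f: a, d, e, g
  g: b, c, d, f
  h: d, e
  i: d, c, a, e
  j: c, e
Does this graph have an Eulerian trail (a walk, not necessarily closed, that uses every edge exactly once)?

Degrees: a:4, b:2, c:4, d:4, e:6, f:4, g:4, h:2, i:4, j:2
Odd-degree vertices: none (0 total).
With 0 odd-degree vertices and all edges in one connected piece, an Eulerian trail exists.

Yes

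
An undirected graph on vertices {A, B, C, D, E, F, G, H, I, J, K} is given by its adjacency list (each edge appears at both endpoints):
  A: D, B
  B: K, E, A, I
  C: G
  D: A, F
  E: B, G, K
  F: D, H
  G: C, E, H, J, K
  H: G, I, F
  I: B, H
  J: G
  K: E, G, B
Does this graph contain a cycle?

Yes

The graph has 11 vertices, 14 edges, and 1 connected component.
One cycle is B-K-G-E-B.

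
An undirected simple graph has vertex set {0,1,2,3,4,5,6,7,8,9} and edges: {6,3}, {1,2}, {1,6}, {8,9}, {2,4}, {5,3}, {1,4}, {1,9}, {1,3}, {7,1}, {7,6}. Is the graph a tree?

|V| = 10, |E| = 11.
It splits into 2 components, so it cannot be a tree.

No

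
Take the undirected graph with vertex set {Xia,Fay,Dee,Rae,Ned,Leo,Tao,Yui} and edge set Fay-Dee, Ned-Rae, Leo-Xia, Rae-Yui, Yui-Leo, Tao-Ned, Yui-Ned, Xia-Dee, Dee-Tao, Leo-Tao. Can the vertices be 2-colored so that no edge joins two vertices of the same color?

No

The cycle Ned-Rae-Yui-Ned has length 3, which is odd, so the graph is not bipartite.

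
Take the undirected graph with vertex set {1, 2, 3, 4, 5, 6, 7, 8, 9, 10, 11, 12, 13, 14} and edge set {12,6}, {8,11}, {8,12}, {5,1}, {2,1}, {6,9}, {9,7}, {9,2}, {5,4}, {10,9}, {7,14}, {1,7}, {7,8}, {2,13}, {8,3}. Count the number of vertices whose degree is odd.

Degrees: 1:3, 2:3, 3:1, 4:1, 5:2, 6:2, 7:4, 8:4, 9:4, 10:1, 11:1, 12:2, 13:1, 14:1
Odd-degree vertices: 1, 2, 3, 4, 10, 11, 13, 14.

8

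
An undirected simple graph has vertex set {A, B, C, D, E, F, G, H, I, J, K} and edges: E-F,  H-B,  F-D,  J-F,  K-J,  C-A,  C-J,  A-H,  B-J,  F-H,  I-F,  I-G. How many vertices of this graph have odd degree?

Degrees: A:2, B:2, C:2, D:1, E:1, F:5, G:1, H:3, I:2, J:4, K:1
Odd-degree vertices: D, E, F, G, H, K.

6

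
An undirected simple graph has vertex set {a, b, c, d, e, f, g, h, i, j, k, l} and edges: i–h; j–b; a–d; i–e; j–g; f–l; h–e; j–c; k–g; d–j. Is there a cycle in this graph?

Yes

The graph has 12 vertices, 10 edges, and 3 connected components.
Since 10 > 12 - 3, a cycle must exist; for instance e-i-h-e.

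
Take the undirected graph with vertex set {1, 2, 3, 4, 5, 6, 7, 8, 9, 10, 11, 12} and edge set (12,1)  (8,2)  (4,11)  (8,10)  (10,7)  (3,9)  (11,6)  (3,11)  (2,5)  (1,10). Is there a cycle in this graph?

No

The graph has 12 vertices, 10 edges, and 2 connected components.
A forest on 12 vertices with 2 components has exactly 10 edges, which matches — so no cycle.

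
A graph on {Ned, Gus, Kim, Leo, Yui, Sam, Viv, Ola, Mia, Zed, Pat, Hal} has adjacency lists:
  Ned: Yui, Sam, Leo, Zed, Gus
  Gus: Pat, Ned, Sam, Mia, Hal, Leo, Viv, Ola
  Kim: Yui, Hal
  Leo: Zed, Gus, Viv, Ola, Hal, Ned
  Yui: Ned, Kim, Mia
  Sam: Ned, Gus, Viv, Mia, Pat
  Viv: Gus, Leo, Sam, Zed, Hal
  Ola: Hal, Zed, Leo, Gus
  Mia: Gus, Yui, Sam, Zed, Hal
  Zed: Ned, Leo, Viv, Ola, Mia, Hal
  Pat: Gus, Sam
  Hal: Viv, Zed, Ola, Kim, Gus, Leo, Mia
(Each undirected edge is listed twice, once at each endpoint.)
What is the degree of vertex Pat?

2

Neighbors of Pat: Gus, Sam.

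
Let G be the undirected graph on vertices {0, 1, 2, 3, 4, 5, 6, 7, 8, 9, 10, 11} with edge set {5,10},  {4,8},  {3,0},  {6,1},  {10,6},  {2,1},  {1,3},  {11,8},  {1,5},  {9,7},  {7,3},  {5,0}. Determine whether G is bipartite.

Yes

A valid 2-coloring puts {2, 3, 5, 6, 8, 9} on one side and {0, 1, 4, 7, 10, 11} on the other; every edge crosses between the two sides.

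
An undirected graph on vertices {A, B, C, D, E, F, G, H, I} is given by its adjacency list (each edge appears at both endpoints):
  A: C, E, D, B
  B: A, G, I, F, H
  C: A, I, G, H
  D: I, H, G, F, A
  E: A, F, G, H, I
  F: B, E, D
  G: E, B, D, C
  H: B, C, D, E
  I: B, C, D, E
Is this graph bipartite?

A valid 2-coloring puts {B, C, D, E} on one side and {A, F, G, H, I} on the other; every edge crosses between the two sides.

Yes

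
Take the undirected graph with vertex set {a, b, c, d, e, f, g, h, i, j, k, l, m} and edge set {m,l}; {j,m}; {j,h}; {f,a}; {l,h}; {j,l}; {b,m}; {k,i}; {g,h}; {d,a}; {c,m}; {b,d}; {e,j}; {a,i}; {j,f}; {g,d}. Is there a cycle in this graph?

Yes

The graph has 13 vertices, 16 edges, and 1 connected component.
One cycle is j-l-h-j.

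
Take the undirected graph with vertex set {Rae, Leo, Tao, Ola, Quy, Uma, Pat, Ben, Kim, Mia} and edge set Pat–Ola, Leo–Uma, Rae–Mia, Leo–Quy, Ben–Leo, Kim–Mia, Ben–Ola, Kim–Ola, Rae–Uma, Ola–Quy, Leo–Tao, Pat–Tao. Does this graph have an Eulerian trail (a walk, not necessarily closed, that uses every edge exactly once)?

Yes

Degrees: Rae:2, Leo:4, Tao:2, Ola:4, Quy:2, Uma:2, Pat:2, Ben:2, Kim:2, Mia:2
Odd-degree vertices: none (0 total).
The non-isolated vertices are connected and exactly 0 have odd degree, so an Eulerian trail exists.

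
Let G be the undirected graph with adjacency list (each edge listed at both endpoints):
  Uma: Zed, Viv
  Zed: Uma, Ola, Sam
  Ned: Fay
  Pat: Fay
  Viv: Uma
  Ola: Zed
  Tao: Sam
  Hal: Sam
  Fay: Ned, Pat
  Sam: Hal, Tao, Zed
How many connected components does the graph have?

Component: {Ned, Pat, Fay}
Component: {Uma, Zed, Viv, Ola, Tao, Hal, Sam}

2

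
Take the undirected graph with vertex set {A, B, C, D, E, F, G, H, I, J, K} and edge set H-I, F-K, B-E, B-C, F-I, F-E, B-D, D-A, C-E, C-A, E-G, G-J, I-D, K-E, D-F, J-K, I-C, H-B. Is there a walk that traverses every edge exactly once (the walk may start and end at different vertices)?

Yes

Degrees: A:2, B:4, C:4, D:4, E:5, F:4, G:2, H:2, I:4, J:2, K:3
Odd-degree vertices: E, K (2 total).
The non-isolated vertices are connected and exactly 2 have odd degree, so an Eulerian trail exists (from E to K).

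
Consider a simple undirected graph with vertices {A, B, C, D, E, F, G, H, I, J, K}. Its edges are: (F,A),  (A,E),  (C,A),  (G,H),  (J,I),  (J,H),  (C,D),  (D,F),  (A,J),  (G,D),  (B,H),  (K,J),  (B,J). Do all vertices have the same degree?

Degrees: A:4, B:2, C:2, D:3, E:1, F:2, G:2, H:3, I:1, J:5, K:1
Degrees are not all equal (e.g. deg(E)=1 but deg(J)=5); not regular.

No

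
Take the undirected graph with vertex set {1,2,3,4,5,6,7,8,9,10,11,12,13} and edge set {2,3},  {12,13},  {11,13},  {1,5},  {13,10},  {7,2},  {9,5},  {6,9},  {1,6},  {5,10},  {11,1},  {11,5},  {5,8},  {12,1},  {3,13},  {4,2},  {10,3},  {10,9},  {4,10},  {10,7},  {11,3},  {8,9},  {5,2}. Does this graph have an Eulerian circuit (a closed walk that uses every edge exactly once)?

Degrees: 1:4, 2:4, 3:4, 4:2, 5:6, 6:2, 7:2, 8:2, 9:4, 10:6, 11:4, 12:2, 13:4
Every vertex has even degree and the edges form a single connected piece, so an Eulerian circuit exists.

Yes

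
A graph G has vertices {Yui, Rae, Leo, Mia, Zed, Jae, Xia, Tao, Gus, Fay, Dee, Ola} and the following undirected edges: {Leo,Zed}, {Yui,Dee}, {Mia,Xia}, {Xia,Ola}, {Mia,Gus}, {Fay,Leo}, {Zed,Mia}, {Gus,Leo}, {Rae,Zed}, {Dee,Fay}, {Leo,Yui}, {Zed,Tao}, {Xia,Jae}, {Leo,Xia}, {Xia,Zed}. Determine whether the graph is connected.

Starting from Yui and exploring outward reaches every vertex (Yui, Leo, Dee, Xia, Gus, Fay, Zed, Mia, Ola, Jae, Tao, Rae); the graph is connected.

Yes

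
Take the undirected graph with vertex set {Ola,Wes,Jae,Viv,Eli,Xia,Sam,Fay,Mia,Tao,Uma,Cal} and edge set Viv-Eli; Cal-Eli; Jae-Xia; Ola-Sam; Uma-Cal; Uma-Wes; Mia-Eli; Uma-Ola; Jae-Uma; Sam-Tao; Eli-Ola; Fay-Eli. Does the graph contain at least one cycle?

The graph has 12 vertices, 12 edges, and 1 connected component.
Since 12 > 12 - 1, a cycle must exist; for instance Ola-Uma-Cal-Eli-Ola.

Yes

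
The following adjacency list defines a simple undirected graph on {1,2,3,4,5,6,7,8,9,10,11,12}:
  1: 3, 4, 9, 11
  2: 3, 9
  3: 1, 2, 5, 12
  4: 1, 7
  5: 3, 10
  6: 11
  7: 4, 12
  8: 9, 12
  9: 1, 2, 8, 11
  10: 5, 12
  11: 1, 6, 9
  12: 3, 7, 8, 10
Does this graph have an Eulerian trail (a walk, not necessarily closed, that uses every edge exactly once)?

Degrees: 1:4, 2:2, 3:4, 4:2, 5:2, 6:1, 7:2, 8:2, 9:4, 10:2, 11:3, 12:4
Odd-degree vertices: 6, 11 (2 total).
With 2 odd-degree vertices and all edges in one connected piece, an Eulerian trail exists (from 6 to 11).

Yes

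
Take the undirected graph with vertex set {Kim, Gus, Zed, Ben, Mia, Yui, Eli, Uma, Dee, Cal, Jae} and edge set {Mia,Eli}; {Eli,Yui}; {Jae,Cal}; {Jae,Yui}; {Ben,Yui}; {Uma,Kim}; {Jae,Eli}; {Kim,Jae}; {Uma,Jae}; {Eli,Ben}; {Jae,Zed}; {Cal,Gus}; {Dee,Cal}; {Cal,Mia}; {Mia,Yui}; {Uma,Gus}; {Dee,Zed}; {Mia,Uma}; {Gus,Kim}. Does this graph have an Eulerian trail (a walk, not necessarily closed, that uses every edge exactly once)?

Yes

Degrees: Kim:3, Gus:3, Zed:2, Ben:2, Mia:4, Yui:4, Eli:4, Uma:4, Dee:2, Cal:4, Jae:6
Odd-degree vertices: Kim, Gus (2 total).
With 2 odd-degree vertices and all edges in one connected piece, an Eulerian trail exists (from Kim to Gus).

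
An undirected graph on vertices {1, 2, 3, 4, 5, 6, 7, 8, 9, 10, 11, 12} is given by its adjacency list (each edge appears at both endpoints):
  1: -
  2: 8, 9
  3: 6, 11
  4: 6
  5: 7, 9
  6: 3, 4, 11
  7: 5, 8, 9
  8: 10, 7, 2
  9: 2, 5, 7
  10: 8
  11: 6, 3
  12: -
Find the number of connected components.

4

Component: {1}
Component: {12}
Component: {3, 4, 6, 11}
Component: {2, 5, 7, 8, 9, 10}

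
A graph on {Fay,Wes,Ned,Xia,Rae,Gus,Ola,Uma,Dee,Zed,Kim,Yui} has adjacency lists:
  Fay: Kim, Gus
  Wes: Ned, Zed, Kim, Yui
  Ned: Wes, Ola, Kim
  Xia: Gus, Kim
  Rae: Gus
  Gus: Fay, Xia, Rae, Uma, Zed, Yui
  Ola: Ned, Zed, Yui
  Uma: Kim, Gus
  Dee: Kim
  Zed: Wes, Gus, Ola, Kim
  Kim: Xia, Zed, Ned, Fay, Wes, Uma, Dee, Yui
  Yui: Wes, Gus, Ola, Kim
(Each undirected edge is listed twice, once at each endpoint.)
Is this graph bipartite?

No

The cycle Wes-Kim-Yui-Wes has length 3, which is odd, so the graph is not bipartite.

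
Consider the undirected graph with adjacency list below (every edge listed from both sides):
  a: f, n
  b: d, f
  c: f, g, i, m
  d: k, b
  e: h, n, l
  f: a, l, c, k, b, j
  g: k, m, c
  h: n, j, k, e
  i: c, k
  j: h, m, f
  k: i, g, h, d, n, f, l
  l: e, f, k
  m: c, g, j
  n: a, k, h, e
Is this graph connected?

A breadth-first search from a visits a, f, n, j, k, b, c, l, e, h, m, i, d, g — all 14 vertices — so the graph is connected.

Yes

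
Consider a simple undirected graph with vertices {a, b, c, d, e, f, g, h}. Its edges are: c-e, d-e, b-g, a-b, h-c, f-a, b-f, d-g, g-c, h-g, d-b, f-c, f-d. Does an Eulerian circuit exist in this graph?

Degrees: a:2, b:4, c:4, d:4, e:2, f:4, g:4, h:2
Every vertex has even degree and the edges form a single connected piece, so an Eulerian circuit exists.

Yes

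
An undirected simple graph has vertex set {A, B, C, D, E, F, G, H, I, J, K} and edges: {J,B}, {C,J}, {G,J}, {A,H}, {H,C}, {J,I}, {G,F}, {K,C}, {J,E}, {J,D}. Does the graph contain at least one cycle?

The graph has 11 vertices, 10 edges, and 1 connected component.
Since 10 = 11 - 1, the graph is a forest and contains no cycle.

No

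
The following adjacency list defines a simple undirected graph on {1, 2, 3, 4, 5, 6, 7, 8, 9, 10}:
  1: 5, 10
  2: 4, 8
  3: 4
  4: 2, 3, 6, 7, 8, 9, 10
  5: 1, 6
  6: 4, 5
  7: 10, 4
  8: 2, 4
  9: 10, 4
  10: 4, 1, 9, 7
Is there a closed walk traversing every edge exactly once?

Degrees: 1:2, 2:2, 3:1, 4:7, 5:2, 6:2, 7:2, 8:2, 9:2, 10:4
3, 4 have odd degree; an Eulerian circuit needs every degree to be even, so none exists.

No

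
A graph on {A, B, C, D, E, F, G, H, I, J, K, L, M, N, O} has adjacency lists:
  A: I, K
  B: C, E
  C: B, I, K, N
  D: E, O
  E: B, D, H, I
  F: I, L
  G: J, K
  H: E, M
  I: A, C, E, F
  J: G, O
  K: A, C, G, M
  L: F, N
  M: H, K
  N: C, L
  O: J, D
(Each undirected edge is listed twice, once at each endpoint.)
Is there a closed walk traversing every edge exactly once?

Yes

Degrees: A:2, B:2, C:4, D:2, E:4, F:2, G:2, H:2, I:4, J:2, K:4, L:2, M:2, N:2, O:2
All degrees are even and the non-isolated vertices are connected — an Eulerian circuit exists.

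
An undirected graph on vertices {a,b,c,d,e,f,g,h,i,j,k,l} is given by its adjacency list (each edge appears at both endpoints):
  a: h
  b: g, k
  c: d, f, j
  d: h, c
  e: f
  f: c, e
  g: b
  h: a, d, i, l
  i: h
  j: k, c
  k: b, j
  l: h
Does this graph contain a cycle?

No

|V| = 12, |E| = 11, number of components = 1.
A forest on 12 vertices with 1 component has exactly 11 edges, which matches — so no cycle.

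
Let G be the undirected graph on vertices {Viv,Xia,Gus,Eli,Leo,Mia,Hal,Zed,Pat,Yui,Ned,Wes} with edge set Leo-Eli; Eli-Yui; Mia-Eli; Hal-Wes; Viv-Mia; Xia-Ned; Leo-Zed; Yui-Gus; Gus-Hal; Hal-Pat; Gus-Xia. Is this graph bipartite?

Yes

A valid 2-coloring puts {Xia, Leo, Mia, Hal, Yui} on one side and {Viv, Gus, Eli, Zed, Pat, Ned, Wes} on the other; every edge crosses between the two sides.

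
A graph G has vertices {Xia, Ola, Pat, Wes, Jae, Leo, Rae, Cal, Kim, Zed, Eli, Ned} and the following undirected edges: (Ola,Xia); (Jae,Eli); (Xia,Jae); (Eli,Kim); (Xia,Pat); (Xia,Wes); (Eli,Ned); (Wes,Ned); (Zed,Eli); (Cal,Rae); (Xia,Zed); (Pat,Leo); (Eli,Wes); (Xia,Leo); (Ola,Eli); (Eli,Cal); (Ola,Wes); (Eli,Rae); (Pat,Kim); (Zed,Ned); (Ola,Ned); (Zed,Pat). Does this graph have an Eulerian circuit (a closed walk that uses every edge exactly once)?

Degrees: Xia:6, Ola:4, Pat:4, Wes:4, Jae:2, Leo:2, Rae:2, Cal:2, Kim:2, Zed:4, Eli:8, Ned:4
All degrees are even and the non-isolated vertices are connected — an Eulerian circuit exists.

Yes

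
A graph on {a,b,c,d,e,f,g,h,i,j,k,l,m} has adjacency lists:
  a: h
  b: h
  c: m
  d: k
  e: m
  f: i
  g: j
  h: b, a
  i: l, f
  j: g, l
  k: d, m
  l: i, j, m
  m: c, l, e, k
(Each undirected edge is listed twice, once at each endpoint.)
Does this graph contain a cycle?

|V| = 13, |E| = 11, number of components = 2.
A forest on 13 vertices with 2 components has exactly 11 edges, which matches — so no cycle.

No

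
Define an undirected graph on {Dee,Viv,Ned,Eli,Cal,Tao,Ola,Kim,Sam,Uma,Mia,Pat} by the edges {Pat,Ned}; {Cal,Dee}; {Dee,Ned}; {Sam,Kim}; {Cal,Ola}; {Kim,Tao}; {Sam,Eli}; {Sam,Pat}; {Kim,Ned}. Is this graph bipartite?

Yes

Partition the vertices as {Viv, Ned, Cal, Tao, Sam, Uma, Mia} vs {Dee, Eli, Ola, Kim, Pat}. Each listed edge has one endpoint in each part, so the graph is bipartite.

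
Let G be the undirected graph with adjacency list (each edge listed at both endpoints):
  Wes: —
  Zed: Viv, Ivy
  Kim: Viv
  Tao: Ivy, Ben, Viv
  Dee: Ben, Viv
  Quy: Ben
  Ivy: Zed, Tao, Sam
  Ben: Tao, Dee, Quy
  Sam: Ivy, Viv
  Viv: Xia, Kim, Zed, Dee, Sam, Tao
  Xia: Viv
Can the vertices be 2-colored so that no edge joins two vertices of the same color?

Yes

A valid 2-coloring puts {Wes, Ivy, Ben, Viv} on one side and {Zed, Kim, Tao, Dee, Quy, Sam, Xia} on the other; every edge crosses between the two sides.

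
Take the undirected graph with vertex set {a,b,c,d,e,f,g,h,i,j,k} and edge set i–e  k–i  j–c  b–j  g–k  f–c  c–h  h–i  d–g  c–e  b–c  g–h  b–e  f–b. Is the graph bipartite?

No

c-b-e-c is an odd cycle (length 3), and a bipartite graph can contain only even cycles.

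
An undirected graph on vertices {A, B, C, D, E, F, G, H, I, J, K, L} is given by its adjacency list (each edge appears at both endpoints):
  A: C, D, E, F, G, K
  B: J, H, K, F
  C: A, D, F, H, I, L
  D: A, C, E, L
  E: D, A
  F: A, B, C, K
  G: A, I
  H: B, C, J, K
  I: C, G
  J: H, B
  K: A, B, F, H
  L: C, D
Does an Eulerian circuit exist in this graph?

Degrees: A:6, B:4, C:6, D:4, E:2, F:4, G:2, H:4, I:2, J:2, K:4, L:2
All degrees are even and the non-isolated vertices are connected — an Eulerian circuit exists.

Yes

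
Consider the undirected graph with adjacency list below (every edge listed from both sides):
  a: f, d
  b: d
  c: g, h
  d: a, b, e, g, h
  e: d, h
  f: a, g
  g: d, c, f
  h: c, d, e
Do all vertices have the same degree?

No

Degrees: a:2, b:1, c:2, d:5, e:2, f:2, g:3, h:3
Vertex b has degree 1 while d has degree 5, so the graph is not regular.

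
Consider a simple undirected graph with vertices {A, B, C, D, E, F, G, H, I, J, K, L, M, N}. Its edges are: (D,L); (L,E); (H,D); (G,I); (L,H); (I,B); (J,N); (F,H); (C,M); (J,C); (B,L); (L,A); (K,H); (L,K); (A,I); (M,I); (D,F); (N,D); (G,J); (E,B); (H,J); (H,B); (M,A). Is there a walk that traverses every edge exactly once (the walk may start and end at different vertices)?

Degrees: A:3, B:4, C:2, D:4, E:2, F:2, G:2, H:6, I:4, J:4, K:2, L:6, M:3, N:2
Odd-degree vertices: A, M (2 total).
The non-isolated vertices are connected and exactly 2 have odd degree, so an Eulerian trail exists (from A to M).

Yes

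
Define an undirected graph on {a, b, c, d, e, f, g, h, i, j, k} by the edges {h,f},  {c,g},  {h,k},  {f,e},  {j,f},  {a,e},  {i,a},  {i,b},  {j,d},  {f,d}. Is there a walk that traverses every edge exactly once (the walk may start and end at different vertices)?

No

Degrees: a:2, b:1, c:1, d:2, e:2, f:4, g:1, h:2, i:2, j:2, k:1
Odd-degree vertices: b, c, g, k (4 total).
With 4 odd-degree vertices (more than two), no single trail can use every edge.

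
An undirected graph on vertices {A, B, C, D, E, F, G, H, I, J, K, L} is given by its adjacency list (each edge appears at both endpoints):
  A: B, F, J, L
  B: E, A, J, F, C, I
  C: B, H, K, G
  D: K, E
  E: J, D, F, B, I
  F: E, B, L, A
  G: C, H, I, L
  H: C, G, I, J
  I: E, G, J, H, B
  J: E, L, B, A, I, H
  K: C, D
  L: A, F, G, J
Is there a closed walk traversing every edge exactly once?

Degrees: A:4, B:6, C:4, D:2, E:5, F:4, G:4, H:4, I:5, J:6, K:2, L:4
Vertices with odd degree: E, I. An Eulerian circuit requires all degrees even.

No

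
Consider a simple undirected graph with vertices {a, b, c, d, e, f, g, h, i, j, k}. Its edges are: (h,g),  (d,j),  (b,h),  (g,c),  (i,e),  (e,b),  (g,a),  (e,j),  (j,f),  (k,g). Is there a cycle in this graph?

No

The graph has 11 vertices, 10 edges, and 1 connected component.
A forest on 11 vertices with 1 component has exactly 10 edges, which matches — so no cycle.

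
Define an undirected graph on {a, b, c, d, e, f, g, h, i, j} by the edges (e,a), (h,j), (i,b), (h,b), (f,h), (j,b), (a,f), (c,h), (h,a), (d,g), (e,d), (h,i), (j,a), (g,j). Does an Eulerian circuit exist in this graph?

No

Degrees: a:4, b:3, c:1, d:2, e:2, f:2, g:2, h:6, i:2, j:4
b, c have odd degree; an Eulerian circuit needs every degree to be even, so none exists.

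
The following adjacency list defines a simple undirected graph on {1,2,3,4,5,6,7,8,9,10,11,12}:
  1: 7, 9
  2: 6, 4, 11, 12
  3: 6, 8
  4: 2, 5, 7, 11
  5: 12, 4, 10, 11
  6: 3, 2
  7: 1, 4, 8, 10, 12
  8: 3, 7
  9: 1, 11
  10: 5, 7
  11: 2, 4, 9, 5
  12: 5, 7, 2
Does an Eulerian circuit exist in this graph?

No

Degrees: 1:2, 2:4, 3:2, 4:4, 5:4, 6:2, 7:5, 8:2, 9:2, 10:2, 11:4, 12:3
7, 12 have odd degree; an Eulerian circuit needs every degree to be even, so none exists.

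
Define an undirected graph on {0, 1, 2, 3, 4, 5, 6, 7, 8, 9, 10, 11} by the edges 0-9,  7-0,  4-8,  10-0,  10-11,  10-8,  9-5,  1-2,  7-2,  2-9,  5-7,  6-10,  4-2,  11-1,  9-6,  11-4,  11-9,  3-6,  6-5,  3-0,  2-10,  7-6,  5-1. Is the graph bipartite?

The cycle 7-5-6-7 has length 3, which is odd, so the graph is not bipartite.

No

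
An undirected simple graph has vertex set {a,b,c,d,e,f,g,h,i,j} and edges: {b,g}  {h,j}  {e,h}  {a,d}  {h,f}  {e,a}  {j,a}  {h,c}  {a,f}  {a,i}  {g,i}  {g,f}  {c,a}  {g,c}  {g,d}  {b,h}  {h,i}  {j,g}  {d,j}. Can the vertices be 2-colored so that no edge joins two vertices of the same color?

The cycle a-d-j-a has length 3, which is odd, so the graph is not bipartite.

No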